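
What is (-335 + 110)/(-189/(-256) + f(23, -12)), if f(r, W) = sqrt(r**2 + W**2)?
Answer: 10886400/44070007 - 14745600*sqrt(673)/44070007 ≈ -8.4331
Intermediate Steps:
f(r, W) = sqrt(W**2 + r**2)
(-335 + 110)/(-189/(-256) + f(23, -12)) = (-335 + 110)/(-189/(-256) + sqrt((-12)**2 + 23**2)) = -225/(-189*(-1/256) + sqrt(144 + 529)) = -225/(189/256 + sqrt(673))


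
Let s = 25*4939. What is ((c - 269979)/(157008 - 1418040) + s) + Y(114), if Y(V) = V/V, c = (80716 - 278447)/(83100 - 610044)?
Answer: 82049110332395453/664493246208 ≈ 1.2348e+5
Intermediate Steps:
c = 197731/526944 (c = -197731/(-526944) = -197731*(-1/526944) = 197731/526944 ≈ 0.37524)
Y(V) = 1
s = 123475
((c - 269979)/(157008 - 1418040) + s) + Y(114) = ((197731/526944 - 269979)/(157008 - 1418040) + 123475) + 1 = (-142263616445/526944/(-1261032) + 123475) + 1 = (-142263616445/526944*(-1/1261032) + 123475) + 1 = (142263616445/664493246208 + 123475) + 1 = 82048445839149245/664493246208 + 1 = 82049110332395453/664493246208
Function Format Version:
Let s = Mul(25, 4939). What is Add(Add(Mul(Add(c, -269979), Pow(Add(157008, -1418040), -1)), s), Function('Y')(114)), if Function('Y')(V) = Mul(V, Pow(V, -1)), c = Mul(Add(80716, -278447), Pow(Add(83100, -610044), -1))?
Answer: Rational(82049110332395453, 664493246208) ≈ 1.2348e+5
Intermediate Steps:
c = Rational(197731, 526944) (c = Mul(-197731, Pow(-526944, -1)) = Mul(-197731, Rational(-1, 526944)) = Rational(197731, 526944) ≈ 0.37524)
Function('Y')(V) = 1
s = 123475
Add(Add(Mul(Add(c, -269979), Pow(Add(157008, -1418040), -1)), s), Function('Y')(114)) = Add(Add(Mul(Add(Rational(197731, 526944), -269979), Pow(Add(157008, -1418040), -1)), 123475), 1) = Add(Add(Mul(Rational(-142263616445, 526944), Pow(-1261032, -1)), 123475), 1) = Add(Add(Mul(Rational(-142263616445, 526944), Rational(-1, 1261032)), 123475), 1) = Add(Add(Rational(142263616445, 664493246208), 123475), 1) = Add(Rational(82048445839149245, 664493246208), 1) = Rational(82049110332395453, 664493246208)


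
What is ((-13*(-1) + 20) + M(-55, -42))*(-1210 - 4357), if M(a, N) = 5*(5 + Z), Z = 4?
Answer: -434226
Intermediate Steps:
M(a, N) = 45 (M(a, N) = 5*(5 + 4) = 5*9 = 45)
((-13*(-1) + 20) + M(-55, -42))*(-1210 - 4357) = ((-13*(-1) + 20) + 45)*(-1210 - 4357) = ((13 + 20) + 45)*(-5567) = (33 + 45)*(-5567) = 78*(-5567) = -434226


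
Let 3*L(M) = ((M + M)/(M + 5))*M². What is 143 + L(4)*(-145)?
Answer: -14699/27 ≈ -544.41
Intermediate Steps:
L(M) = 2*M³/(3*(5 + M)) (L(M) = (((M + M)/(M + 5))*M²)/3 = (((2*M)/(5 + M))*M²)/3 = ((2*M/(5 + M))*M²)/3 = (2*M³/(5 + M))/3 = 2*M³/(3*(5 + M)))
143 + L(4)*(-145) = 143 + ((⅔)*4³/(5 + 4))*(-145) = 143 + ((⅔)*64/9)*(-145) = 143 + ((⅔)*64*(⅑))*(-145) = 143 + (128/27)*(-145) = 143 - 18560/27 = -14699/27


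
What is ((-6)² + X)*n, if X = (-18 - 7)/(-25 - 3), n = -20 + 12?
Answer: -2066/7 ≈ -295.14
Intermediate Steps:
n = -8
X = 25/28 (X = -25/(-28) = -25*(-1/28) = 25/28 ≈ 0.89286)
((-6)² + X)*n = ((-6)² + 25/28)*(-8) = (36 + 25/28)*(-8) = (1033/28)*(-8) = -2066/7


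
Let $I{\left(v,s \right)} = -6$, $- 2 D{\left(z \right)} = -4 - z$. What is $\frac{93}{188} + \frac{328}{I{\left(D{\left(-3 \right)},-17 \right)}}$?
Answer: $- \frac{30553}{564} \approx -54.172$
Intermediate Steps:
$D{\left(z \right)} = 2 + \frac{z}{2}$ ($D{\left(z \right)} = - \frac{-4 - z}{2} = 2 + \frac{z}{2}$)
$\frac{93}{188} + \frac{328}{I{\left(D{\left(-3 \right)},-17 \right)}} = \frac{93}{188} + \frac{328}{-6} = 93 \cdot \frac{1}{188} + 328 \left(- \frac{1}{6}\right) = \frac{93}{188} - \frac{164}{3} = - \frac{30553}{564}$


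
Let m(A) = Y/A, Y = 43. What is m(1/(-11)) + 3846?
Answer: 3373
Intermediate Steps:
m(A) = 43/A
m(1/(-11)) + 3846 = 43/(1/(-11)) + 3846 = 43/(-1/11) + 3846 = 43*(-11) + 3846 = -473 + 3846 = 3373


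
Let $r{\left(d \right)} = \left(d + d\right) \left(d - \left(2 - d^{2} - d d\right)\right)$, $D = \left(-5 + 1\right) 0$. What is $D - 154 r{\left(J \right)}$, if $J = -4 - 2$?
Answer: $118272$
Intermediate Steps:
$D = 0$ ($D = \left(-4\right) 0 = 0$)
$J = -6$
$r{\left(d \right)} = 2 d \left(-2 + d + 2 d^{2}\right)$ ($r{\left(d \right)} = 2 d \left(d + \left(\left(d^{2} + d^{2}\right) - 2\right)\right) = 2 d \left(d + \left(2 d^{2} - 2\right)\right) = 2 d \left(d + \left(-2 + 2 d^{2}\right)\right) = 2 d \left(-2 + d + 2 d^{2}\right)$)
$D - 154 r{\left(J \right)} = 0 - 154 \cdot 2 \left(-6\right) \left(-2 - 6 + 2 \left(-6\right)^{2}\right) = 0 - 154 \cdot 2 \left(-6\right) \left(-2 - 6 + 2 \cdot 36\right) = 0 - 154 \cdot 2 \left(-6\right) \left(-2 - 6 + 72\right) = 0 - 154 \cdot 2 \left(-6\right) 64 = 0 - -118272 = 0 + 118272 = 118272$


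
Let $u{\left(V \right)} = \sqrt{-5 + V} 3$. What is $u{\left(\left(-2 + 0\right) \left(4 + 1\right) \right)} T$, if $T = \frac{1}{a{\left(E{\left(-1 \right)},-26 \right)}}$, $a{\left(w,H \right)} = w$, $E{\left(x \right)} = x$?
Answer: $- 3 i \sqrt{15} \approx - 11.619 i$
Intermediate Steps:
$T = -1$ ($T = \frac{1}{-1} = -1$)
$u{\left(V \right)} = 3 \sqrt{-5 + V}$
$u{\left(\left(-2 + 0\right) \left(4 + 1\right) \right)} T = 3 \sqrt{-5 + \left(-2 + 0\right) \left(4 + 1\right)} \left(-1\right) = 3 \sqrt{-5 - 10} \left(-1\right) = 3 \sqrt{-15} \left(-1\right) = 3 i \sqrt{15} \left(-1\right) = - 3 i \sqrt{15}$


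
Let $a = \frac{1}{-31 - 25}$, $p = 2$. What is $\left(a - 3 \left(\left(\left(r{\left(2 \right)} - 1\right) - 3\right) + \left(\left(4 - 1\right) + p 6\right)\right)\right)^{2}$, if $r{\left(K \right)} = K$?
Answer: $\frac{4774225}{3136} \approx 1522.4$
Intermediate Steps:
$a = - \frac{1}{56}$ ($a = \frac{1}{-56} = - \frac{1}{56} \approx -0.017857$)
$\left(a - 3 \left(\left(\left(r{\left(2 \right)} - 1\right) - 3\right) + \left(\left(4 - 1\right) + p 6\right)\right)\right)^{2} = \left(- \frac{1}{56} - 3 \left(\left(\left(2 - 1\right) - 3\right) + \left(\left(4 - 1\right) + 2 \cdot 6\right)\right)\right)^{2} = \left(- \frac{1}{56} - 3 \left(\left(1 - 3\right) + \left(\left(4 - 1\right) + 12\right)\right)\right)^{2} = \left(- \frac{1}{56} - 3 \left(-2 + \left(3 + 12\right)\right)\right)^{2} = \left(- \frac{1}{56} - 3 \left(-2 + 15\right)\right)^{2} = \left(- \frac{1}{56} - 39\right)^{2} = \left(- \frac{2185}{56}\right)^{2} = \frac{4774225}{3136}$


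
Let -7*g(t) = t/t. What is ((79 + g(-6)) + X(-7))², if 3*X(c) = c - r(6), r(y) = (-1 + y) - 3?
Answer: 281961/49 ≈ 5754.3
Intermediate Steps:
r(y) = -4 + y
X(c) = -⅔ + c/3 (X(c) = (c - (-4 + 6))/3 = (c - 1*2)/3 = (c - 2)/3 = (-2 + c)/3 = -⅔ + c/3)
g(t) = -⅐ (g(t) = -t/(7*t) = -⅐*1 = -⅐)
((79 + g(-6)) + X(-7))² = ((79 - ⅐) + (-⅔ + (⅓)*(-7)))² = (552/7 + (-⅔ - 7/3))² = (552/7 - 3)² = (531/7)² = 281961/49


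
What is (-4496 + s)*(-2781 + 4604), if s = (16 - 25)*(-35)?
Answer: -7621963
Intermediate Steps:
s = 315 (s = -9*(-35) = 315)
(-4496 + s)*(-2781 + 4604) = (-4496 + 315)*(-2781 + 4604) = -4181*1823 = -7621963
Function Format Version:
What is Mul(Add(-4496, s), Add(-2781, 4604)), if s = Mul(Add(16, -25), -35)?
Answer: -7621963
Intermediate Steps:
s = 315 (s = Mul(-9, -35) = 315)
Mul(Add(-4496, s), Add(-2781, 4604)) = Mul(Add(-4496, 315), Add(-2781, 4604)) = Mul(-4181, 1823) = -7621963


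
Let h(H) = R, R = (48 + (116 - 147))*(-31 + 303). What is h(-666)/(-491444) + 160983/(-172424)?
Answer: -19977854507/21184185064 ≈ -0.94306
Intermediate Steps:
R = 4624 (R = (48 - 31)*272 = 17*272 = 4624)
h(H) = 4624
h(-666)/(-491444) + 160983/(-172424) = 4624/(-491444) + 160983/(-172424) = 4624*(-1/491444) + 160983*(-1/172424) = -1156/122861 - 160983/172424 = -19977854507/21184185064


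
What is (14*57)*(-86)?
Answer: -68628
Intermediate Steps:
(14*57)*(-86) = 798*(-86) = -68628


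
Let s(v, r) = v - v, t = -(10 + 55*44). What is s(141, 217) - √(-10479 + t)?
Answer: -I*√12909 ≈ -113.62*I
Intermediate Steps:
t = -2430 (t = -(10 + 2420) = -1*2430 = -2430)
s(v, r) = 0
s(141, 217) - √(-10479 + t) = 0 - √(-10479 - 2430) = 0 - √(-12909) = 0 - I*√12909 = -I*√12909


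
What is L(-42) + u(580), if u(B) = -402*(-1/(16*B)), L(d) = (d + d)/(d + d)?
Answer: 4841/4640 ≈ 1.0433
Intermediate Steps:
L(d) = 1 (L(d) = (2*d)/((2*d)) = (2*d)*(1/(2*d)) = 1)
u(B) = 201/(8*B) (u(B) = -(-201)/(8*B) = 201/(8*B))
L(-42) + u(580) = 1 + (201/8)/580 = 1 + (201/8)*(1/580) = 1 + 201/4640 = 4841/4640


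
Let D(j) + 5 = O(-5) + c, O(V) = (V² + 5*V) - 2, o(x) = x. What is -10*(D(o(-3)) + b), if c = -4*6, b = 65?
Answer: -340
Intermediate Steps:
O(V) = -2 + V² + 5*V
c = -24
D(j) = -31 (D(j) = -5 + ((-2 + (-5)² + 5*(-5)) - 24) = -5 + ((-2 + 25 - 25) - 24) = -5 + (-2 - 24) = -5 - 26 = -31)
-10*(D(o(-3)) + b) = -10*(-31 + 65) = -10*34 = -340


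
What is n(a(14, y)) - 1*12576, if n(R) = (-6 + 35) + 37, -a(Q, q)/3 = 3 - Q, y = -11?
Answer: -12510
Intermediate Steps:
a(Q, q) = -9 + 3*Q (a(Q, q) = -3*(3 - Q) = -9 + 3*Q)
n(R) = 66 (n(R) = 29 + 37 = 66)
n(a(14, y)) - 1*12576 = 66 - 1*12576 = 66 - 12576 = -12510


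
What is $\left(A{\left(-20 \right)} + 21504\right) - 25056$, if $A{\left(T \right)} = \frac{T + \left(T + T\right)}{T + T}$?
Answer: $- \frac{7101}{2} \approx -3550.5$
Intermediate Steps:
$A{\left(T \right)} = \frac{3}{2}$ ($A{\left(T \right)} = \frac{T + 2 T}{2 T} = 3 T \frac{1}{2 T} = \frac{3}{2}$)
$\left(A{\left(-20 \right)} + 21504\right) - 25056 = \left(\frac{3}{2} + 21504\right) - 25056 = \frac{43011}{2} - 25056 = - \frac{7101}{2}$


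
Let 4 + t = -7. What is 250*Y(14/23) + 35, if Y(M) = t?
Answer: -2715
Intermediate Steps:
t = -11 (t = -4 - 7 = -11)
Y(M) = -11
250*Y(14/23) + 35 = 250*(-11) + 35 = -2750 + 35 = -2715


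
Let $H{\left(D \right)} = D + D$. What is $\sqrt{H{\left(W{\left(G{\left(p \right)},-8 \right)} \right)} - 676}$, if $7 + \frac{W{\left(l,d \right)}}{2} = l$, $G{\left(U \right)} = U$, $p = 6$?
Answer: $2 i \sqrt{170} \approx 26.077 i$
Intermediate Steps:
$W{\left(l,d \right)} = -14 + 2 l$
$H{\left(D \right)} = 2 D$
$\sqrt{H{\left(W{\left(G{\left(p \right)},-8 \right)} \right)} - 676} = \sqrt{2 \left(-14 + 2 \cdot 6\right) - 676} = \sqrt{2 \left(-14 + 12\right) - 676} = \sqrt{2 \left(-2\right) - 676} = \sqrt{-4 - 676} = \sqrt{-680} = 2 i \sqrt{170}$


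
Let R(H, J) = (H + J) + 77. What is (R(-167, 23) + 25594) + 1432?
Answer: 26959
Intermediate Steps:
R(H, J) = 77 + H + J
(R(-167, 23) + 25594) + 1432 = ((77 - 167 + 23) + 25594) + 1432 = (-67 + 25594) + 1432 = 25527 + 1432 = 26959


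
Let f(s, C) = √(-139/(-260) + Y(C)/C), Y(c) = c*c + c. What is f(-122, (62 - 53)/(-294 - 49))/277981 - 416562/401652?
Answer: -69427/66942 + √61205235/1770738970 ≈ -1.0371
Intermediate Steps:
Y(c) = c + c² (Y(c) = c² + c = c + c²)
f(s, C) = √(399/260 + C) (f(s, C) = √(-139/(-260) + (C*(1 + C))/C) = √(-139*(-1/260) + (1 + C)) = √(139/260 + (1 + C)) = √(399/260 + C))
f(-122, (62 - 53)/(-294 - 49))/277981 - 416562/401652 = (√(25935 + 16900*((62 - 53)/(-294 - 49)))/130)/277981 - 416562/401652 = (√(25935 + 16900*(9/(-343)))/130)*(1/277981) - 416562*1/401652 = (√(25935 + 16900*(9*(-1/343)))/130)*(1/277981) - 69427/66942 = (√(25935 + 16900*(-9/343))/130)*(1/277981) - 69427/66942 = (√(25935 - 152100/343)/130)*(1/277981) - 69427/66942 = (√(8743605/343)/130)*(1/277981) - 69427/66942 = ((√61205235/49)/130)*(1/277981) - 69427/66942 = (√61205235/6370)*(1/277981) - 69427/66942 = √61205235/1770738970 - 69427/66942 = -69427/66942 + √61205235/1770738970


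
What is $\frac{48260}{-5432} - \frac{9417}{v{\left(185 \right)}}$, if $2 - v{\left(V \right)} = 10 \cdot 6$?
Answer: $\frac{3022129}{19691} \approx 153.48$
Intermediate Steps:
$v{\left(V \right)} = -58$ ($v{\left(V \right)} = 2 - 10 \cdot 6 = 2 - 60 = -58$)
$\frac{48260}{-5432} - \frac{9417}{v{\left(185 \right)}} = \frac{48260}{-5432} - \frac{9417}{-58} = 48260 \left(- \frac{1}{5432}\right) - - \frac{9417}{58} = - \frac{12065}{1358} + \frac{9417}{58} = \frac{3022129}{19691}$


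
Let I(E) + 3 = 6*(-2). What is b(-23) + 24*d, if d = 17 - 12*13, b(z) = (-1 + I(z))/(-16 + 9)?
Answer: -23336/7 ≈ -3333.7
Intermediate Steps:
I(E) = -15 (I(E) = -3 + 6*(-2) = -3 - 12 = -15)
b(z) = 16/7 (b(z) = (-1 - 15)/(-16 + 9) = -16/(-7) = -16*(-⅐) = 16/7)
d = -139 (d = 17 - 156 = -139)
b(-23) + 24*d = 16/7 + 24*(-139) = 16/7 - 3336 = -23336/7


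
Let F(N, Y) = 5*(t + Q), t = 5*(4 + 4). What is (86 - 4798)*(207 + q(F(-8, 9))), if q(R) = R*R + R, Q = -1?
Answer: -181068024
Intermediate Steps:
t = 40 (t = 5*8 = 40)
F(N, Y) = 195 (F(N, Y) = 5*(40 - 1) = 5*39 = 195)
q(R) = R + R² (q(R) = R² + R = R + R²)
(86 - 4798)*(207 + q(F(-8, 9))) = (86 - 4798)*(207 + 195*(1 + 195)) = -4712*(207 + 195*196) = -4712*(207 + 38220) = -4712*38427 = -181068024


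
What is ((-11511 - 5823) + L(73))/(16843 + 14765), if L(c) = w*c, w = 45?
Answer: -1561/3512 ≈ -0.44448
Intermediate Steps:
L(c) = 45*c
((-11511 - 5823) + L(73))/(16843 + 14765) = ((-11511 - 5823) + 45*73)/(16843 + 14765) = (-17334 + 3285)/31608 = -14049*1/31608 = -1561/3512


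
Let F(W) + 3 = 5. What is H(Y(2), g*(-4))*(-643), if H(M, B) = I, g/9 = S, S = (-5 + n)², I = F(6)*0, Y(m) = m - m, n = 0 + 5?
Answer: 0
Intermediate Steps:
n = 5
F(W) = 2 (F(W) = -3 + 5 = 2)
Y(m) = 0
I = 0 (I = 2*0 = 0)
S = 0 (S = (-5 + 5)² = 0² = 0)
g = 0 (g = 9*0 = 0)
H(M, B) = 0
H(Y(2), g*(-4))*(-643) = 0*(-643) = 0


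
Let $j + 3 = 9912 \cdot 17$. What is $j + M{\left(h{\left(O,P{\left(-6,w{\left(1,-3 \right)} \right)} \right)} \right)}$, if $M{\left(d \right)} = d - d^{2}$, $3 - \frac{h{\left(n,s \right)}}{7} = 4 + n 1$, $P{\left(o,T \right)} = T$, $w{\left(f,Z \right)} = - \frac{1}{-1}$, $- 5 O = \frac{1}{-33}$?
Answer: $\frac{4585897751}{27225} \approx 1.6844 \cdot 10^{5}$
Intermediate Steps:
$O = \frac{1}{165}$ ($O = - \frac{1}{5 \left(-33\right)} = \left(- \frac{1}{5}\right) \left(- \frac{1}{33}\right) = \frac{1}{165} \approx 0.0060606$)
$w{\left(f,Z \right)} = 1$ ($w{\left(f,Z \right)} = \left(-1\right) \left(-1\right) = 1$)
$h{\left(n,s \right)} = -7 - 7 n$ ($h{\left(n,s \right)} = 21 - 7 \left(4 + n 1\right) = 21 - 7 \left(4 + n\right) = 21 - \left(28 + 7 n\right) = -7 - 7 n$)
$j = 168501$ ($j = -3 + 9912 \cdot 17 = -3 + 168504 = 168501$)
$j + M{\left(h{\left(O,P{\left(-6,w{\left(1,-3 \right)} \right)} \right)} \right)} = 168501 + \left(-7 - \frac{7}{165}\right) \left(1 - \left(-7 - \frac{7}{165}\right)\right) = 168501 - \frac{1162 \left(1 - - \frac{1162}{165}\right)}{165} = 168501 - \frac{1162 \left(1 + \frac{1162}{165}\right)}{165} = 168501 - \frac{1541974}{27225} = \frac{4585897751}{27225}$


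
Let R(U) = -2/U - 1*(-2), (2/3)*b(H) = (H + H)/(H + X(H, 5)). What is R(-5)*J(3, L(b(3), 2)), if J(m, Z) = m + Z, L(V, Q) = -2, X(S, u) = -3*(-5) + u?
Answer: 12/5 ≈ 2.4000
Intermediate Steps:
X(S, u) = 15 + u
b(H) = 3*H/(20 + H) (b(H) = 3*((H + H)/(H + (15 + 5)))/2 = 3*((2*H)/(H + 20))/2 = 3*((2*H)/(20 + H))/2 = 3*(2*H/(20 + H))/2 = 3*H/(20 + H))
R(U) = 2 - 2/U (R(U) = -2/U + 2 = 2 - 2/U)
J(m, Z) = Z + m
R(-5)*J(3, L(b(3), 2)) = (2 - 2/(-5))*(-2 + 3) = (2 - 2*(-⅕))*1 = (2 + ⅖)*1 = (12/5)*1 = 12/5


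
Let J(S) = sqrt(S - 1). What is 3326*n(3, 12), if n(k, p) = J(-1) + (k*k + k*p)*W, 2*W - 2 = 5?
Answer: 523845 + 3326*I*sqrt(2) ≈ 5.2385e+5 + 4703.7*I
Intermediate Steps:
W = 7/2 (W = 1 + (1/2)*5 = 1 + 5/2 = 7/2 ≈ 3.5000)
J(S) = sqrt(-1 + S)
n(k, p) = 7*k**2/2 + I*sqrt(2) + 7*k*p/2 (n(k, p) = sqrt(-1 - 1) + (k*k + k*p)*(7/2) = sqrt(-2) + (k**2 + k*p)*(7/2) = I*sqrt(2) + (7*k**2/2 + 7*k*p/2) = 7*k**2/2 + I*sqrt(2) + 7*k*p/2)
3326*n(3, 12) = 3326*((7/2)*3**2 + I*sqrt(2) + (7/2)*3*12) = 3326*((7/2)*9 + I*sqrt(2) + 126) = 3326*(63/2 + I*sqrt(2) + 126) = 3326*(315/2 + I*sqrt(2)) = 523845 + 3326*I*sqrt(2)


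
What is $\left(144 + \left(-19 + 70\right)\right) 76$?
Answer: $14820$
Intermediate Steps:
$\left(144 + \left(-19 + 70\right)\right) 76 = \left(144 + 51\right) 76 = 195 \cdot 76 = 14820$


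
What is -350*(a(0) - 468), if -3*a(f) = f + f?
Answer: 163800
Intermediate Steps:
a(f) = -2*f/3 (a(f) = -(f + f)/3 = -2*f/3)
-350*(a(0) - 468) = -350*(-2/3*0 - 468) = -350*(0 - 468) = -350*(-468) = 163800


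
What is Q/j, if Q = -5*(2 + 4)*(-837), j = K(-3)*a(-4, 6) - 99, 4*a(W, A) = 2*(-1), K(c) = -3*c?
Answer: -5580/23 ≈ -242.61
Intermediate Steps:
a(W, A) = -1/2 (a(W, A) = (2*(-1))/4 = (1/4)*(-2) = -1/2)
j = -207/2 (j = -3*(-3)*(-1/2) - 99 = 9*(-1/2) - 99 = -9/2 - 99 = -207/2 ≈ -103.50)
Q = 25110 (Q = -5*6*(-837) = -30*(-837) = 25110)
Q/j = 25110/(-207/2) = 25110*(-2/207) = -5580/23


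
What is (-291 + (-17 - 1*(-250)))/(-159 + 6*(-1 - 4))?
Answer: 58/189 ≈ 0.30688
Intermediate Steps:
(-291 + (-17 - 1*(-250)))/(-159 + 6*(-1 - 4)) = (-291 + (-17 + 250))/(-159 + 6*(-5)) = (-291 + 233)/(-159 - 30) = -58/(-189) = -58*(-1/189) = 58/189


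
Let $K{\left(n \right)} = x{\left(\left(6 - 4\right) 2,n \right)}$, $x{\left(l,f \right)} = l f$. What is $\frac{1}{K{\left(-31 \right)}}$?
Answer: $- \frac{1}{124} \approx -0.0080645$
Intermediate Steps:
$x{\left(l,f \right)} = f l$
$K{\left(n \right)} = 4 n$ ($K{\left(n \right)} = n \left(6 - 4\right) 2 = n 2 \cdot 2 = n 4 = 4 n$)
$\frac{1}{K{\left(-31 \right)}} = \frac{1}{4 \left(-31\right)} = \frac{1}{-124} = - \frac{1}{124}$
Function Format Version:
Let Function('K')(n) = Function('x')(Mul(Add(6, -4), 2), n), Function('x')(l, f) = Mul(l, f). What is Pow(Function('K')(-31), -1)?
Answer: Rational(-1, 124) ≈ -0.0080645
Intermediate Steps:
Function('x')(l, f) = Mul(f, l)
Function('K')(n) = Mul(4, n) (Function('K')(n) = Mul(n, Mul(Add(6, -4), 2)) = Mul(n, Mul(2, 2)) = Mul(n, 4) = Mul(4, n))
Pow(Function('K')(-31), -1) = Pow(Mul(4, -31), -1) = Pow(-124, -1) = Rational(-1, 124)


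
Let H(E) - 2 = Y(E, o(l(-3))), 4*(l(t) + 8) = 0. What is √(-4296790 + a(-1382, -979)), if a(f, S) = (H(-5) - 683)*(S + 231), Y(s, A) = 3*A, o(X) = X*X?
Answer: I*√3931018 ≈ 1982.7*I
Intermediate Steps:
l(t) = -8 (l(t) = -8 + (¼)*0 = -8 + 0 = -8)
o(X) = X²
H(E) = 194 (H(E) = 2 + 3*(-8)² = 2 + 3*64 = 2 + 192 = 194)
a(f, S) = -112959 - 489*S (a(f, S) = (194 - 683)*(S + 231) = -489*(231 + S) = -112959 - 489*S)
√(-4296790 + a(-1382, -979)) = √(-4296790 + (-112959 - 489*(-979))) = √(-4296790 + (-112959 + 478731)) = √(-4296790 + 365772) = √(-3931018) = I*√3931018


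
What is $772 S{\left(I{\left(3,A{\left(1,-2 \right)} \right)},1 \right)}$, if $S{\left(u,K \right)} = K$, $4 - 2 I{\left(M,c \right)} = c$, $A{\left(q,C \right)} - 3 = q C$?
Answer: $772$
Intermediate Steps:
$A{\left(q,C \right)} = 3 + C q$ ($A{\left(q,C \right)} = 3 + q C = 3 + C q$)
$I{\left(M,c \right)} = 2 - \frac{c}{2}$
$772 S{\left(I{\left(3,A{\left(1,-2 \right)} \right)},1 \right)} = 772 \cdot 1 = 772$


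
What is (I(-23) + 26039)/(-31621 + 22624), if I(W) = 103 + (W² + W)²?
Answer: -282178/8997 ≈ -31.364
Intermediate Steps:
I(W) = 103 + (W + W²)²
(I(-23) + 26039)/(-31621 + 22624) = ((103 + (-23)²*(1 - 23)²) + 26039)/(-31621 + 22624) = ((103 + 529*(-22)²) + 26039)/(-8997) = ((103 + 529*484) + 26039)*(-1/8997) = ((103 + 256036) + 26039)*(-1/8997) = (256139 + 26039)*(-1/8997) = 282178*(-1/8997) = -282178/8997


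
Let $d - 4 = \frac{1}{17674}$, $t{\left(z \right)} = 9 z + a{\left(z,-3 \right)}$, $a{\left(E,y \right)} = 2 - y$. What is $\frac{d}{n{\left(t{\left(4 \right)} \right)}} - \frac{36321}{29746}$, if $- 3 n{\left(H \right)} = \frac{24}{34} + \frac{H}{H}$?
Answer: $- \frac{31466696082}{3811548329} \approx -8.2556$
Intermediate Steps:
$t{\left(z \right)} = 5 + 9 z$ ($t{\left(z \right)} = 9 z + \left(2 - -3\right) = 9 z + \left(2 + 3\right) = 9 z + 5 = 5 + 9 z$)
$n{\left(H \right)} = - \frac{29}{51}$ ($n{\left(H \right)} = - \frac{\frac{24}{34} + \frac{H}{H}}{3} = - \frac{24 \cdot \frac{1}{34} + 1}{3} = - \frac{\frac{12}{17} + 1}{3} = \left(- \frac{1}{3}\right) \frac{29}{17} = - \frac{29}{51}$)
$d = \frac{70697}{17674}$ ($d = 4 + \frac{1}{17674} = \frac{70697}{17674} \approx 4.0001$)
$\frac{d}{n{\left(t{\left(4 \right)} \right)}} - \frac{36321}{29746} = \frac{70697}{17674 \left(- \frac{29}{51}\right)} - \frac{36321}{29746} = \frac{70697}{17674} \left(- \frac{51}{29}\right) - \frac{36321}{29746} = - \frac{3605547}{512546} - \frac{36321}{29746} = - \frac{31466696082}{3811548329}$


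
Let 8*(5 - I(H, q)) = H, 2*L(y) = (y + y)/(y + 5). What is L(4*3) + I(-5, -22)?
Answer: 861/136 ≈ 6.3309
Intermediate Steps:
L(y) = y/(5 + y) (L(y) = ((y + y)/(y + 5))/2 = ((2*y)/(5 + y))/2 = (2*y/(5 + y))/2 = y/(5 + y))
I(H, q) = 5 - H/8
L(4*3) + I(-5, -22) = (4*3)/(5 + 4*3) + (5 - 1/8*(-5)) = 12/(5 + 12) + (5 + 5/8) = 12/17 + 45/8 = 861/136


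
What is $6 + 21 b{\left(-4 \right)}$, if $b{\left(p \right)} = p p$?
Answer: $342$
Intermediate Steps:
$b{\left(p \right)} = p^{2}$
$6 + 21 b{\left(-4 \right)} = 6 + 21 \left(-4\right)^{2} = 6 + 21 \cdot 16 = 6 + 336 = 342$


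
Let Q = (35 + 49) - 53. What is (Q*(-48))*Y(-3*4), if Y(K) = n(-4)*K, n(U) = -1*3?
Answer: -53568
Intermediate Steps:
Q = 31 (Q = 84 - 53 = 31)
n(U) = -3
Y(K) = -3*K
(Q*(-48))*Y(-3*4) = (31*(-48))*(-(-9)*4) = -(-4464)*(-12) = -1488*36 = -53568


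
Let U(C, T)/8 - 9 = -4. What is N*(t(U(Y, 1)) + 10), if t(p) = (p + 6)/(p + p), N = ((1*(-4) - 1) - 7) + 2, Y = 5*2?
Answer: -423/4 ≈ -105.75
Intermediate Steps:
Y = 10
U(C, T) = 40 (U(C, T) = 72 + 8*(-4) = 72 - 32 = 40)
N = -10 (N = ((-4 - 1) - 7) + 2 = (-5 - 7) + 2 = -12 + 2 = -10)
t(p) = (6 + p)/(2*p) (t(p) = (6 + p)/((2*p)) = (6 + p)*(1/(2*p)) = (6 + p)/(2*p))
N*(t(U(Y, 1)) + 10) = -10*((1/2)*(6 + 40)/40 + 10) = -10*((1/2)*(1/40)*46 + 10) = -10*(23/40 + 10) = -10*423/40 = -423/4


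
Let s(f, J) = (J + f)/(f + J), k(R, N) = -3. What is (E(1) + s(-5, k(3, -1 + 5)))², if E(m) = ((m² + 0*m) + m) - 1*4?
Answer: 1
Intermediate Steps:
s(f, J) = 1 (s(f, J) = (J + f)/(J + f) = 1)
E(m) = -4 + m + m² (E(m) = ((m² + 0) + m) - 4 = (m² + m) - 4 = (m + m²) - 4 = -4 + m + m²)
(E(1) + s(-5, k(3, -1 + 5)))² = ((-4 + 1 + 1²) + 1)² = ((-4 + 1 + 1) + 1)² = (-2 + 1)² = (-1)² = 1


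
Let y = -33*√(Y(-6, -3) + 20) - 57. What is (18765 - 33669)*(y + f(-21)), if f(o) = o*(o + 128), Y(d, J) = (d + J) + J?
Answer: 34338816 + 983664*√2 ≈ 3.5730e+7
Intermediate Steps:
Y(d, J) = d + 2*J (Y(d, J) = (J + d) + J = d + 2*J)
f(o) = o*(128 + o)
y = -57 - 66*√2 (y = -33*√((-6 + 2*(-3)) + 20) - 57 = -33*√((-6 - 6) + 20) - 57 = -33*√(-12 + 20) - 57 = -66*√2 - 57 = -57 - 66*√2 ≈ -150.34)
(18765 - 33669)*(y + f(-21)) = (18765 - 33669)*((-57 - 66*√2) - 21*(128 - 21)) = -14904*((-57 - 66*√2) - 21*107) = -14904*((-57 - 66*√2) - 2247) = -14904*(-2304 - 66*√2) = 34338816 + 983664*√2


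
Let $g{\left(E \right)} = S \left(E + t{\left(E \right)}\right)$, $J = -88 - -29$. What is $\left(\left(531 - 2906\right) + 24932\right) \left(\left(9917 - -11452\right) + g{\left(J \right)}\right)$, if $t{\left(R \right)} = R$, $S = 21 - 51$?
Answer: $561872313$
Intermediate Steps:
$J = -59$ ($J = -88 + 29 = -59$)
$S = -30$
$g{\left(E \right)} = - 60 E$ ($g{\left(E \right)} = - 30 \left(E + E\right) = - 30 \cdot 2 E = - 60 E$)
$\left(\left(531 - 2906\right) + 24932\right) \left(\left(9917 - -11452\right) + g{\left(J \right)}\right) = \left(\left(531 - 2906\right) + 24932\right) \left(\left(9917 - -11452\right) - -3540\right) = \left(-2375 + 24932\right) \left(\left(9917 + 11452\right) + 3540\right) = 22557 \left(21369 + 3540\right) = 22557 \cdot 24909 = 561872313$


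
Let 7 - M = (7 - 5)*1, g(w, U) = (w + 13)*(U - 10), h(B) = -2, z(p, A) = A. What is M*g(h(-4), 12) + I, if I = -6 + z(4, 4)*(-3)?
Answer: 92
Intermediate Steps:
g(w, U) = (-10 + U)*(13 + w) (g(w, U) = (13 + w)*(-10 + U) = (-10 + U)*(13 + w))
I = -18 (I = -6 + 4*(-3) = -6 - 12 = -18)
M = 5 (M = 7 - (7 - 5) = 7 - 2 = 5)
M*g(h(-4), 12) + I = 5*(-130 - 10*(-2) + 13*12 + 12*(-2)) - 18 = 5*(-130 + 20 + 156 - 24) - 18 = 5*22 - 18 = 110 - 18 = 92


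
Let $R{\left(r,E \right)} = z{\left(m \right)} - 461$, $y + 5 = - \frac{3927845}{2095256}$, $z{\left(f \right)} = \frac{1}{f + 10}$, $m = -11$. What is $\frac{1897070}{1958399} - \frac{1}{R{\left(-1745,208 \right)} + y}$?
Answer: $\frac{1867808433231934}{1923955455872403} \approx 0.97082$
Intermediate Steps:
$z{\left(f \right)} = \frac{1}{10 + f}$
$y = - \frac{14404125}{2095256}$ ($y = -5 - \frac{3927845}{2095256} = - \frac{14404125}{2095256} \approx -6.8746$)
$R{\left(r,E \right)} = -462$ ($R{\left(r,E \right)} = \frac{1}{10 - 11} - 461 = \frac{1}{-1} - 461 = -1 - 461 = -462$)
$\frac{1897070}{1958399} - \frac{1}{R{\left(-1745,208 \right)} + y} = \frac{1897070}{1958399} - \frac{1}{-462 - \frac{14404125}{2095256}} = 1897070 \cdot \frac{1}{1958399} - \frac{1}{- \frac{982412397}{2095256}} = \frac{1897070}{1958399} - - \frac{2095256}{982412397} = \frac{1897070}{1958399} + \frac{2095256}{982412397} = \frac{1867808433231934}{1923955455872403}$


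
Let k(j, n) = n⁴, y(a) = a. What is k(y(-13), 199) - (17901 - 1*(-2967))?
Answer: 1568218333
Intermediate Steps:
k(y(-13), 199) - (17901 - 1*(-2967)) = 199⁴ - (17901 - 1*(-2967)) = 1568239201 - (17901 + 2967) = 1568239201 - 1*20868 = 1568239201 - 20868 = 1568218333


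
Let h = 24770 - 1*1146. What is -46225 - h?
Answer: -69849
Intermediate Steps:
h = 23624 (h = 24770 - 1146 = 23624)
-46225 - h = -46225 - 1*23624 = -46225 - 23624 = -69849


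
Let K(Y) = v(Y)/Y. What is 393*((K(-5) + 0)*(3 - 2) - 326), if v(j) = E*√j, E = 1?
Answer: -128118 - 393*I*√5/5 ≈ -1.2812e+5 - 175.75*I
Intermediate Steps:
v(j) = √j (v(j) = 1*√j = √j)
K(Y) = Y^(-½) (K(Y) = √Y/Y = Y^(-½))
393*((K(-5) + 0)*(3 - 2) - 326) = 393*(((-5)^(-½) + 0)*(3 - 2) - 326) = 393*((-I*√5/5 + 0)*1 - 326) = 393*(-I*√5/5*1 - 326) = 393*(-I*√5/5 - 326) = 393*(-326 - I*√5/5) = -128118 - 393*I*√5/5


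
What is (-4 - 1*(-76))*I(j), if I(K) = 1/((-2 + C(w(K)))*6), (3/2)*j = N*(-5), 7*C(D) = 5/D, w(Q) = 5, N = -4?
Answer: -84/13 ≈ -6.4615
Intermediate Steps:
C(D) = 5/(7*D) (C(D) = (5/D)/7 = 5/(7*D))
j = 40/3 (j = 2*(-4*(-5))/3 = (2/3)*20 = 40/3 ≈ 13.333)
I(K) = -7/78 (I(K) = 1/((-2 + (5/7)/5)*6) = 1/((-2 + (5/7)*(1/5))*6) = 1/((-2 + 1/7)*6) = 1/(-13/7*6) = 1/(-78/7) = -7/78)
(-4 - 1*(-76))*I(j) = (-4 - 1*(-76))*(-7/78) = (-4 + 76)*(-7/78) = 72*(-7/78) = -84/13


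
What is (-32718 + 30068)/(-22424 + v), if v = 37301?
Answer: -2650/14877 ≈ -0.17813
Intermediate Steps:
(-32718 + 30068)/(-22424 + v) = (-32718 + 30068)/(-22424 + 37301) = -2650/14877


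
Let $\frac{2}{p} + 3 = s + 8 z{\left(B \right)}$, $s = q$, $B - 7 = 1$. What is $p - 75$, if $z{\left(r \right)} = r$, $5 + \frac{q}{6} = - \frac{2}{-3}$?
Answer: $- \frac{2623}{35} \approx -74.943$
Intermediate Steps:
$B = 8$ ($B = 7 + 1 = 8$)
$q = -26$ ($q = -30 + 6 \left(- \frac{2}{-3}\right) = -30 + 6 \left(\left(-2\right) \left(- \frac{1}{3}\right)\right) = -30 + 6 \cdot \frac{2}{3} = -30 + 4 = -26$)
$s = -26$
$p = \frac{2}{35}$ ($p = \frac{2}{-3 + \left(-26 + 8 \cdot 8\right)} = \frac{2}{-3 + \left(-26 + 64\right)} = \frac{2}{-3 + 38} = \frac{2}{35} \approx 0.057143$)
$p - 75 = \frac{2}{35} - 75 = - \frac{2623}{35}$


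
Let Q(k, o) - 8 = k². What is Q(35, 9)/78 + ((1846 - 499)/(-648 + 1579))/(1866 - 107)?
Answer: 673100541/42578354 ≈ 15.809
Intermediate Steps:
Q(k, o) = 8 + k²
Q(35, 9)/78 + ((1846 - 499)/(-648 + 1579))/(1866 - 107) = (8 + 35²)/78 + ((1846 - 499)/(-648 + 1579))/(1866 - 107) = (8 + 1225)*(1/78) + (1347/931)/1759 = 1233*(1/78) + (1347*(1/931))*(1/1759) = 411/26 + (1347/931)*(1/1759) = 411/26 + 1347/1637629 = 673100541/42578354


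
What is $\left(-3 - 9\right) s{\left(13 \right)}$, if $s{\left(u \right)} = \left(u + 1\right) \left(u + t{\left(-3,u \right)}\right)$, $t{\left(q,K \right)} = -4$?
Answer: $-1512$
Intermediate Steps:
$s{\left(u \right)} = \left(1 + u\right) \left(-4 + u\right)$ ($s{\left(u \right)} = \left(u + 1\right) \left(u - 4\right) = \left(1 + u\right) \left(-4 + u\right)$)
$\left(-3 - 9\right) s{\left(13 \right)} = \left(-3 - 9\right) \left(-4 + 13^{2} - 39\right) = \left(-3 - 9\right) \left(-4 + 169 - 39\right) = \left(-12\right) 126 = -1512$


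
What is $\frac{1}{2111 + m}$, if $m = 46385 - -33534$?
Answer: $\frac{1}{82030} \approx 1.2191 \cdot 10^{-5}$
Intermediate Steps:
$m = 79919$ ($m = 46385 + 33534 = 79919$)
$\frac{1}{2111 + m} = \frac{1}{2111 + 79919} = \frac{1}{82030}$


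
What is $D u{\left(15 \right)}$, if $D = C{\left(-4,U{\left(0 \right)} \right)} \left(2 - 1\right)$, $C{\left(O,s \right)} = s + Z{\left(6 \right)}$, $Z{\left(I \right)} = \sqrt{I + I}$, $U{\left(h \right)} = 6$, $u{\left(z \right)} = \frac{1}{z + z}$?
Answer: $\frac{1}{5} + \frac{\sqrt{3}}{15} \approx 0.31547$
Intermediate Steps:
$u{\left(z \right)} = \frac{1}{2 z}$
$Z{\left(I \right)} = \sqrt{2} \sqrt{I}$ ($Z{\left(I \right)} = \sqrt{2 I} = \sqrt{2} \sqrt{I}$)
$C{\left(O,s \right)} = s + 2 \sqrt{3}$ ($C{\left(O,s \right)} = s + \sqrt{2} \sqrt{6} = s + 2 \sqrt{3}$)
$D = 6 + 2 \sqrt{3}$ ($D = \left(6 + 2 \sqrt{3}\right) \left(2 - 1\right) = \left(6 + 2 \sqrt{3}\right) 1 = 6 + 2 \sqrt{3} \approx 9.4641$)
$D u{\left(15 \right)} = \left(6 + 2 \sqrt{3}\right) \frac{1}{2 \cdot 15} = \left(6 + 2 \sqrt{3}\right) \frac{1}{2} \cdot \frac{1}{15} = \left(6 + 2 \sqrt{3}\right) \frac{1}{30} = \frac{1}{5} + \frac{\sqrt{3}}{15}$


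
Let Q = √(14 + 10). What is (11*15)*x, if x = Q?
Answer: 330*√6 ≈ 808.33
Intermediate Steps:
Q = 2*√6 (Q = √24 = 2*√6 ≈ 4.8990)
x = 2*√6 ≈ 4.8990
(11*15)*x = (11*15)*(2*√6) = 165*(2*√6) = 330*√6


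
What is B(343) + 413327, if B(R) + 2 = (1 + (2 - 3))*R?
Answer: 413325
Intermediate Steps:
B(R) = -2 (B(R) = -2 + (1 + (2 - 3))*R = -2 + (1 - 1)*R = -2 + 0*R = -2 + 0 = -2)
B(343) + 413327 = -2 + 413327 = 413325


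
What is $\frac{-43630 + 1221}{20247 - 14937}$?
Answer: $- \frac{42409}{5310} \approx -7.9866$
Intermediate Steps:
$\frac{-43630 + 1221}{20247 - 14937} = - \frac{42409}{5310}$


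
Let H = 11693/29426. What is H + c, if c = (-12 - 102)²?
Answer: 382431989/29426 ≈ 12996.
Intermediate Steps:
c = 12996 (c = (-114)² = 12996)
H = 11693/29426 (H = 11693*(1/29426) = 11693/29426 ≈ 0.39737)
H + c = 11693/29426 + 12996 = 382431989/29426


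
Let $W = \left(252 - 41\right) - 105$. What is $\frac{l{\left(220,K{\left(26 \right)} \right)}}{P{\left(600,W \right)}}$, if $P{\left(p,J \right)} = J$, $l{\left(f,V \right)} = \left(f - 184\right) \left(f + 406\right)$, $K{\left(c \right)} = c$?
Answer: $\frac{11268}{53} \approx 212.6$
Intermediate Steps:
$W = 106$ ($W = 211 - 105 = 106$)
$l{\left(f,V \right)} = \left(-184 + f\right) \left(406 + f\right)$
$\frac{l{\left(220,K{\left(26 \right)} \right)}}{P{\left(600,W \right)}} = \frac{-74704 + 220^{2} + 222 \cdot 220}{106} = \left(-74704 + 48400 + 48840\right) \frac{1}{106} = 22536 \cdot \frac{1}{106} = \frac{11268}{53}$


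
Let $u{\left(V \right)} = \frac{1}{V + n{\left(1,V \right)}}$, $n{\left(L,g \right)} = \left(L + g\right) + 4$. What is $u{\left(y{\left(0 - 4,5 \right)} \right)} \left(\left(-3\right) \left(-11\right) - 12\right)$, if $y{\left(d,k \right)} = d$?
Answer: $-7$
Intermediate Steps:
$n{\left(L,g \right)} = 4 + L + g$
$u{\left(V \right)} = \frac{1}{5 + 2 V}$ ($u{\left(V \right)} = \frac{1}{V + \left(4 + 1 + V\right)} = \frac{1}{V + \left(5 + V\right)} = \frac{1}{5 + 2 V}$)
$u{\left(y{\left(0 - 4,5 \right)} \right)} \left(\left(-3\right) \left(-11\right) - 12\right) = \frac{\left(-3\right) \left(-11\right) - 12}{5 + 2 \left(0 - 4\right)} = \frac{33 - 12}{5 + 2 \left(0 - 4\right)} = \frac{1}{5 + 2 \left(-4\right)} 21 = \frac{1}{5 - 8} \cdot 21 = \frac{1}{-3} \cdot 21 = \left(- \frac{1}{3}\right) 21 = -7$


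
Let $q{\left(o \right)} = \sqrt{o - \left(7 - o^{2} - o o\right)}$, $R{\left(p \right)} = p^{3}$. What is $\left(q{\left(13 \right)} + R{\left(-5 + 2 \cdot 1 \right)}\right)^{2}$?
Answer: $1073 - 108 \sqrt{86} \approx 71.449$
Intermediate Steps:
$q{\left(o \right)} = \sqrt{-7 + o + 2 o^{2}}$ ($q{\left(o \right)} = \sqrt{o + \left(\left(o^{2} + o^{2}\right) - 7\right)} = \sqrt{o + \left(2 o^{2} - 7\right)} = \sqrt{o + \left(-7 + 2 o^{2}\right)} = \sqrt{-7 + o + 2 o^{2}}$)
$\left(q{\left(13 \right)} + R{\left(-5 + 2 \cdot 1 \right)}\right)^{2} = \left(\sqrt{-7 + 13 + 2 \cdot 13^{2}} + \left(-5 + 2 \cdot 1\right)^{3}\right)^{2} = \left(\sqrt{-7 + 13 + 2 \cdot 169} + \left(-5 + 2\right)^{3}\right)^{2} = \left(\sqrt{-7 + 13 + 338} + \left(-3\right)^{3}\right)^{2} = \left(\sqrt{344} - 27\right)^{2} = \left(2 \sqrt{86} - 27\right)^{2} = \left(-27 + 2 \sqrt{86}\right)^{2}$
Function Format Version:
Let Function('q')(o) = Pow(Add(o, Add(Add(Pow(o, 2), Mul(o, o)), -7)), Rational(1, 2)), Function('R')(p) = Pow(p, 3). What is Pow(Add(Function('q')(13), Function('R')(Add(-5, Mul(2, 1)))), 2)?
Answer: Add(1073, Mul(-108, Pow(86, Rational(1, 2)))) ≈ 71.449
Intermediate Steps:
Function('q')(o) = Pow(Add(-7, o, Mul(2, Pow(o, 2))), Rational(1, 2)) (Function('q')(o) = Pow(Add(o, Add(Add(Pow(o, 2), Pow(o, 2)), -7)), Rational(1, 2)) = Pow(Add(o, Add(Mul(2, Pow(o, 2)), -7)), Rational(1, 2)) = Pow(Add(o, Add(-7, Mul(2, Pow(o, 2)))), Rational(1, 2)) = Pow(Add(-7, o, Mul(2, Pow(o, 2))), Rational(1, 2)))
Pow(Add(Function('q')(13), Function('R')(Add(-5, Mul(2, 1)))), 2) = Pow(Add(Pow(Add(-7, 13, Mul(2, Pow(13, 2))), Rational(1, 2)), Pow(Add(-5, Mul(2, 1)), 3)), 2) = Pow(Add(Pow(Add(-7, 13, Mul(2, 169)), Rational(1, 2)), Pow(Add(-5, 2), 3)), 2) = Pow(Add(Pow(Add(-7, 13, 338), Rational(1, 2)), Pow(-3, 3)), 2) = Pow(Add(Pow(344, Rational(1, 2)), -27), 2) = Pow(Add(Mul(2, Pow(86, Rational(1, 2))), -27), 2) = Pow(Add(-27, Mul(2, Pow(86, Rational(1, 2)))), 2)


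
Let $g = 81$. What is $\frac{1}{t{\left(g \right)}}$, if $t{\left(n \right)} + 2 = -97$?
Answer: $- \frac{1}{99} \approx -0.010101$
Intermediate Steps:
$t{\left(n \right)} = -99$ ($t{\left(n \right)} = -2 - 97 = -99$)
$\frac{1}{t{\left(g \right)}} = \frac{1}{-99} = - \frac{1}{99}$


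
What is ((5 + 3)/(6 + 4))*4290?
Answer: 3432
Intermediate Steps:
((5 + 3)/(6 + 4))*4290 = (8/10)*4290 = (8*(1/10))*4290 = (4/5)*4290 = 3432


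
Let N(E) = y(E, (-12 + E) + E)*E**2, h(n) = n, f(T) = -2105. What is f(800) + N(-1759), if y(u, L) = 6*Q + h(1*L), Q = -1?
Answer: -10940672521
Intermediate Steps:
y(u, L) = -6 + L (y(u, L) = 6*(-1) + 1*L = -6 + L)
N(E) = E**2*(-18 + 2*E) (N(E) = (-6 + ((-12 + E) + E))*E**2 = (-6 + (-12 + 2*E))*E**2 = (-18 + 2*E)*E**2 = E**2*(-18 + 2*E))
f(800) + N(-1759) = -2105 + 2*(-1759)**2*(-9 - 1759) = -2105 + 2*3094081*(-1768) = -2105 - 10940670416 = -10940672521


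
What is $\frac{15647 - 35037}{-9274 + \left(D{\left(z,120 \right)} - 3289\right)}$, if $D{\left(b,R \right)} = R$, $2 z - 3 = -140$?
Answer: $\frac{19390}{12443} \approx 1.5583$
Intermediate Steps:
$z = - \frac{137}{2}$ ($z = \frac{3}{2} + \frac{1}{2} \left(-140\right) = \frac{3}{2} - 70 = - \frac{137}{2} \approx -68.5$)
$\frac{15647 - 35037}{-9274 + \left(D{\left(z,120 \right)} - 3289\right)} = \frac{15647 - 35037}{-9274 + \left(120 - 3289\right)} = - \frac{19390}{-9274 + \left(120 - 3289\right)} = - \frac{19390}{-9274 - 3169} = - \frac{19390}{-12443} = \left(-19390\right) \left(- \frac{1}{12443}\right) = \frac{19390}{12443}$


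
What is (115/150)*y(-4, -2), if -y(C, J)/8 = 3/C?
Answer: 23/5 ≈ 4.6000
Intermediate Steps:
y(C, J) = -24/C
(115/150)*y(-4, -2) = (115/150)*(-24/(-4)) = (115*(1/150))*(-24*(-¼)) = (23/30)*6 = 23/5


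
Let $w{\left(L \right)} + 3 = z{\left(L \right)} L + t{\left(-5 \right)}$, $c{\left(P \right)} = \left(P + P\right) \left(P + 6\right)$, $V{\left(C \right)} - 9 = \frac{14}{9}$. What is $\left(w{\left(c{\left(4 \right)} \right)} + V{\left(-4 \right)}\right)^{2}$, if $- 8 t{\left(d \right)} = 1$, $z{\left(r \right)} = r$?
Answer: $\frac{212829982225}{5184} \approx 4.1055 \cdot 10^{7}$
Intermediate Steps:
$t{\left(d \right)} = - \frac{1}{8}$ ($t{\left(d \right)} = \left(- \frac{1}{8}\right) 1 = - \frac{1}{8}$)
$V{\left(C \right)} = \frac{95}{9}$ ($V{\left(C \right)} = 9 + \frac{14}{9} = \frac{95}{9}$)
$c{\left(P \right)} = 2 P \left(6 + P\right)$
$w{\left(L \right)} = - \frac{25}{8} + L^{2}$ ($w{\left(L \right)} = -3 + \left(L L - \frac{1}{8}\right) = -3 + \left(L^{2} - \frac{1}{8}\right) = -3 + \left(- \frac{1}{8} + L^{2}\right) = - \frac{25}{8} + L^{2}$)
$\left(w{\left(c{\left(4 \right)} \right)} + V{\left(-4 \right)}\right)^{2} = \left(\left(- \frac{25}{8} + \left(2 \cdot 4 \left(6 + 4\right)\right)^{2}\right) + \frac{95}{9}\right)^{2} = \left(\left(- \frac{25}{8} + \left(2 \cdot 4 \cdot 10\right)^{2}\right) + \frac{95}{9}\right)^{2} = \left(\left(- \frac{25}{8} + 80^{2}\right) + \frac{95}{9}\right)^{2} = \left(\left(- \frac{25}{8} + 6400\right) + \frac{95}{9}\right)^{2} = \left(\frac{51175}{8} + \frac{95}{9}\right)^{2} = \left(\frac{461335}{72}\right)^{2} = \frac{212829982225}{5184}$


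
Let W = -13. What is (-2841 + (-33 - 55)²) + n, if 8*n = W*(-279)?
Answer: 42851/8 ≈ 5356.4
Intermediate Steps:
n = 3627/8 (n = (-13*(-279))/8 = (⅛)*3627 = 3627/8 ≈ 453.38)
(-2841 + (-33 - 55)²) + n = (-2841 + (-33 - 55)²) + 3627/8 = (-2841 + (-88)²) + 3627/8 = (-2841 + 7744) + 3627/8 = 4903 + 3627/8 = 42851/8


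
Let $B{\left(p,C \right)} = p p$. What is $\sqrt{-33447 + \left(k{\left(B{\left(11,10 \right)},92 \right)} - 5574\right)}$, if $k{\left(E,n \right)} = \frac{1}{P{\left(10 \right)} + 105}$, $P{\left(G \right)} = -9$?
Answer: $\frac{i \sqrt{22476090}}{24} \approx 197.54 i$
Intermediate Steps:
$B{\left(p,C \right)} = p^{2}$
$k{\left(E,n \right)} = \frac{1}{96}$ ($k{\left(E,n \right)} = \frac{1}{-9 + 105} = \frac{1}{96}$)
$\sqrt{-33447 + \left(k{\left(B{\left(11,10 \right)},92 \right)} - 5574\right)} = \sqrt{-33447 + \left(\frac{1}{96} - 5574\right)} = \sqrt{-33447 - \frac{535103}{96}} = \sqrt{- \frac{3746015}{96}} = \frac{i \sqrt{22476090}}{24}$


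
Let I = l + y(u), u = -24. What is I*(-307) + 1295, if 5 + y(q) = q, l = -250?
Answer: 86948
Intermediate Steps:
y(q) = -5 + q
I = -279 (I = -250 + (-5 - 24) = -250 - 29 = -279)
I*(-307) + 1295 = -279*(-307) + 1295 = 85653 + 1295 = 86948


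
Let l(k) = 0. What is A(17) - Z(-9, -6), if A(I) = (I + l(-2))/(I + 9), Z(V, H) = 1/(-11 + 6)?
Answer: 111/130 ≈ 0.85385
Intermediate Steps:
Z(V, H) = -1/5 (Z(V, H) = 1/(-5) = -1/5)
A(I) = I/(9 + I) (A(I) = (I + 0)/(I + 9) = I/(9 + I))
A(17) - Z(-9, -6) = 17/(9 + 17) - 1*(-1/5) = 17/26 + 1/5 = 111/130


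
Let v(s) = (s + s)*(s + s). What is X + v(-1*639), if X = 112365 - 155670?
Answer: 1589979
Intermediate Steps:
X = -43305
v(s) = 4*s**2 (v(s) = (2*s)*(2*s) = 4*s**2)
X + v(-1*639) = -43305 + 4*(-1*639)**2 = -43305 + 4*(-639)**2 = -43305 + 4*408321 = -43305 + 1633284 = 1589979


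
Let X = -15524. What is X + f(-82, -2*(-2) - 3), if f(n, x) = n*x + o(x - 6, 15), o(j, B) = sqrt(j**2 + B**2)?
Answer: -15606 + 5*sqrt(10) ≈ -15590.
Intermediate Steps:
o(j, B) = sqrt(B**2 + j**2)
f(n, x) = sqrt(225 + (-6 + x)**2) + n*x (f(n, x) = n*x + sqrt(15**2 + (x - 6)**2) = n*x + sqrt(225 + (-6 + x)**2) = sqrt(225 + (-6 + x)**2) + n*x)
X + f(-82, -2*(-2) - 3) = -15524 + (sqrt(225 + (-6 + (-2*(-2) - 3))**2) - 82*(-2*(-2) - 3)) = -15524 + (sqrt(225 + (-6 + (4 - 3))**2) - 82*(4 - 3)) = -15524 + (sqrt(225 + (-6 + 1)**2) - 82*1) = -15524 + (sqrt(225 + (-5)**2) - 82) = -15524 + (sqrt(225 + 25) - 82) = -15524 + (sqrt(250) - 82) = -15524 + (5*sqrt(10) - 82) = -15524 + (-82 + 5*sqrt(10)) = -15606 + 5*sqrt(10)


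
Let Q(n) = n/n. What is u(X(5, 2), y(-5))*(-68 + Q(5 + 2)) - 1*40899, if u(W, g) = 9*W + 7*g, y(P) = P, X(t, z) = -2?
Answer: -37348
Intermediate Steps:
Q(n) = 1
u(W, g) = 7*g + 9*W
u(X(5, 2), y(-5))*(-68 + Q(5 + 2)) - 1*40899 = (7*(-5) + 9*(-2))*(-68 + 1) - 1*40899 = (-35 - 18)*(-67) - 40899 = -53*(-67) - 40899 = 3551 - 40899 = -37348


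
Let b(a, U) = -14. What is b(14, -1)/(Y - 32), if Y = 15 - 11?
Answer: ½ ≈ 0.50000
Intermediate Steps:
Y = 4
b(14, -1)/(Y - 32) = -14/(4 - 32) = -14/(-28) = -1/28*(-14) = ½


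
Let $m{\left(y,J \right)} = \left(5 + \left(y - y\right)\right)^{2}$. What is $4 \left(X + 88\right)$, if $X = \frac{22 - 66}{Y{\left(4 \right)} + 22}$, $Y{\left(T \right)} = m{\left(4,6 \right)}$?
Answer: $\frac{16368}{47} \approx 348.26$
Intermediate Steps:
$m{\left(y,J \right)} = 25$ ($m{\left(y,J \right)} = \left(5 + 0\right)^{2} = 5^{2} = 25$)
$Y{\left(T \right)} = 25$
$X = - \frac{44}{47}$ ($X = \frac{22 - 66}{25 + 22} = - \frac{44}{47} \approx -0.93617$)
$4 \left(X + 88\right) = 4 \left(- \frac{44}{47} + 88\right) = 4 \cdot \frac{4092}{47} = \frac{16368}{47}$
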